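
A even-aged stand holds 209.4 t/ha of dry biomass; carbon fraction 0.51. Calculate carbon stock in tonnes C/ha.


Formula: Carbon Stock = Biomass * Carbon Fraction
C = 209.4 t/ha * 0.51
C = 106.8 t C/ha

106.8


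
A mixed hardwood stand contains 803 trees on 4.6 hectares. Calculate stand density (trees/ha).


Formula: Stand Density = N_trees / Area_ha
Density = 803 trees / 4.6 ha
Density = 175 trees/ha

175


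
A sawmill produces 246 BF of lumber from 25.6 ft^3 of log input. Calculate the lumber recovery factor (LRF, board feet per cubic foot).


Formula: LRF = Lumber Output (BF) / Log Input (ft^3)
LRF = 246 BF / 25.6 ft^3
LRF = 9.61 BF/ft^3

9.61


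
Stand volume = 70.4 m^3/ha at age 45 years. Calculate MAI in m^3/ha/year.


Formula: MAI = Total Volume / Stand Age
MAI = 70.4 m^3/ha / 45 years
MAI = 1.56 m^3/ha/year

1.56


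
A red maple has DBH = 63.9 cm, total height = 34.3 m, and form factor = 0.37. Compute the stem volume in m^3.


Formula: V = pi * (DBH/200)^2 * H * ff
Radius = DBH/200 = 63.9/200 = 0.3195 m
Radius^2 = 0.3195^2 = 0.10208025 m^2
V = pi * 0.10208025 * 34.3 * 0.37
V = 4.07 m^3

4.07


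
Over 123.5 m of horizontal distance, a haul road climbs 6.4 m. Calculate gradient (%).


Formula: Gradient = rise / run * 100
Gradient = 6.4 / 123.5 * 100 = 5.2%

5.2


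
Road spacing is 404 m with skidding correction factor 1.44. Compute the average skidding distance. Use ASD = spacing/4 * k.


Formula: ASD = (spacing / 4) * correction
Uncorrected distance = spacing / 4 = 404 / 4 = 101 m
ASD = 101 * 1.44 = 145 m

145


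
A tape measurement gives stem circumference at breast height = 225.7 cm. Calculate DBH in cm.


Formula: DBH = C / pi
DBH = 225.7 / pi
pi = 3.14159...
DBH = 71.8 cm

71.8


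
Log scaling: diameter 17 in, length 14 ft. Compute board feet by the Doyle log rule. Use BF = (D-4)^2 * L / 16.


Doyle: BF = (D - 4)^2 * L / 16
Adjusted diameter = 17 - 4 = 13 in
(D-4)^2 = 13^2 = 169
BF = 169 * 14 / 16 = 148 BF

148


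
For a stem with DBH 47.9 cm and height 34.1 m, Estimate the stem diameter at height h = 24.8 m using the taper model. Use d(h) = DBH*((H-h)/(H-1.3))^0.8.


Taper: d(h) = DBH * ((H - h) / (H - 1.3))^0.8
Numerator = H - h = 34.1 - 24.8 = 9.3 m
Denominator = H - 1.3 = 34.1 - 1.3 = 32.8 m
Ratio = 9.3 / 32.8 = 0.28354
d = 47.9 * 0.28354^0.8 = 17.5 cm

17.5


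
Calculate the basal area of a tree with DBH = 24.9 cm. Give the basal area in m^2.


Formula: BA = pi * (DBH/2)^2 / 10000  (cm^2 to m^2)
Radius = DBH/2 = 24.9/2 = 12.45 cm
BA = pi * 12.45^2 / 10000
   = 486.9547 cm^2 / 10000
   = 0.0487 m^2

0.0487


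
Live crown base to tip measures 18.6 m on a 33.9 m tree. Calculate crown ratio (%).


Formula: Crown Ratio = (Crown Length / Total Height) * 100
CR = (18.6 m / 33.9 m) * 100
CR = 0.5487 * 100 = 54.9%

54.9


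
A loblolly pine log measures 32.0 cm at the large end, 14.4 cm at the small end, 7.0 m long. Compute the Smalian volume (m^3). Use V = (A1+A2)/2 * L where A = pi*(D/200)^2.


Smalian: V = (A1 + A2)/2 * L,  A = pi*(D/200)^2
A1 = pi*(32.0/200)^2 = 0.080425 m^2
A2 = pi*(14.4/200)^2 = 0.016286 m^2
V = (0.080425+0.016286)/2*7.0 = 0.3385 m^3

0.3385


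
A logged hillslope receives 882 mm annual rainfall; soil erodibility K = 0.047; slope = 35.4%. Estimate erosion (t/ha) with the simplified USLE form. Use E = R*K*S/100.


Formula: E = R * K * S / 100  (simplified USLE)
R * K = 882 * 0.047 = 41.454
E = 41.454 * 35.4 / 100 = 14.67 t/ha

14.67


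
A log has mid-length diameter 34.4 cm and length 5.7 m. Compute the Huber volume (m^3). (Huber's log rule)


Huber: V = Am * L,  Am = pi*(Dm/200)^2
Am = pi*(34.4/200)^2 = 0.092941 m^2
V = 0.092941*5.7 = 0.5298 m^3

0.5298


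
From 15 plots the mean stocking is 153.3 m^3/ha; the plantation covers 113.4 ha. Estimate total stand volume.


Formula: Total Volume = Mean Volume per ha * Total Area
Total Volume = 153.3 m^3/ha * 113.4 ha
Total Volume = 17384 m^3

17384


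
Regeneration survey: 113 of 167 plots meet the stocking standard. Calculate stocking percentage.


Formula: Stocking % = stocked plots / total plots * 100
Stocking = 113 / 167 * 100
Stocking = 0.6766 * 100 = 67.7%

67.7


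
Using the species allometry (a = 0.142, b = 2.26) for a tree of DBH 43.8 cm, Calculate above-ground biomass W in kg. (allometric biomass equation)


Formula: W = a * DBH^b  (allometric power law)
DBH^b = 43.8^2.26 = 5125.444
W = 0.142 * 5125.444 = 727.8 kg

727.8


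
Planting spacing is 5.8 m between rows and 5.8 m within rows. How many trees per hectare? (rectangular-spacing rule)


Formula: TPH = 10000 m^2/ha / (spacing_x * spacing_y)
Area per tree = 5.8 m * 5.8 m = 33.64 m^2
TPH = 10000 / 33.64 = 297 trees/ha

297


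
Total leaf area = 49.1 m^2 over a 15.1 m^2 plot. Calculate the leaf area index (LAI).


Formula: LAI = total leaf area / ground area  (dimensionless)
LAI = 49.1 m^2 / 15.1 m^2
LAI = 3.25

3.25


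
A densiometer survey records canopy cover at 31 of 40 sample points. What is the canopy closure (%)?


Formula: Canopy closure = covered points / total points * 100
Closure = 31 / 40 * 100
Closure = 0.775 * 100 = 77.5%

77.5


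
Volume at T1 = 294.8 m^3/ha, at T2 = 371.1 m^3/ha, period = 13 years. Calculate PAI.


Formula: PAI = (V_T2 - V_T1) / (T2 - T1)
Volume increment = 371.1 - 294.8 = 76.3 m^3/ha
PAI = 76.3 / 13 = 5.87 m^3/ha/year

5.87


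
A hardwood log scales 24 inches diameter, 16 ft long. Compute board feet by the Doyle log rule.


Doyle: BF = (D - 4)^2 * L / 16
Adjusted diameter = 24 - 4 = 20 in
(D-4)^2 = 20^2 = 400
BF = 400 * 16 / 16 = 400 BF

400


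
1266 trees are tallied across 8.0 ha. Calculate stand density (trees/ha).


Formula: Stand Density = N_trees / Area_ha
Density = 1266 trees / 8.0 ha
Density = 158 trees/ha

158


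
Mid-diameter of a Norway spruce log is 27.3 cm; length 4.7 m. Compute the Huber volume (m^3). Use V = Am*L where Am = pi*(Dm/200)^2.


Huber: V = Am * L,  Am = pi*(Dm/200)^2
Am = pi*(27.3/200)^2 = 0.058535 m^2
V = 0.058535*4.7 = 0.2751 m^3

0.2751


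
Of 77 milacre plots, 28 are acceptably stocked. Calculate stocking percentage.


Formula: Stocking % = stocked plots / total plots * 100
Stocking = 28 / 77 * 100
Stocking = 0.3636 * 100 = 36.4%

36.4


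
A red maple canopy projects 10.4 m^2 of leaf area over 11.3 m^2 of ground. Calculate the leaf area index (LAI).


Formula: LAI = total leaf area / ground area  (dimensionless)
LAI = 10.4 m^2 / 11.3 m^2
LAI = 0.92

0.92


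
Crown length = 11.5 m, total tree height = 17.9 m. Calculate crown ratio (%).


Formula: Crown Ratio = (Crown Length / Total Height) * 100
CR = (11.5 m / 17.9 m) * 100
CR = 0.6425 * 100 = 64.2%

64.2


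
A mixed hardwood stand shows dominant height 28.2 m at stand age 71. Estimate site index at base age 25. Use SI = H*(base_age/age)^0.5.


Formula: SI = H_dom * (base_age / age)^0.5
Age ratio = 25 / 71 = 0.35211
sqrt(age_ratio) = 0.59339
SI = 28.2 * 0.59339 = 16.7 m

16.7


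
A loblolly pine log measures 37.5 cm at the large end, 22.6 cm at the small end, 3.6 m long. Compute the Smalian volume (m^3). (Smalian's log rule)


Smalian: V = (A1 + A2)/2 * L,  A = pi*(D/200)^2
A1 = pi*(37.5/200)^2 = 0.110447 m^2
A2 = pi*(22.6/200)^2 = 0.040115 m^2
V = (0.110447+0.040115)/2*3.6 = 0.271 m^3

0.271


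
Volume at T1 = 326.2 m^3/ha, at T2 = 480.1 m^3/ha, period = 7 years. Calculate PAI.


Formula: PAI = (V_T2 - V_T1) / (T2 - T1)
Volume increment = 480.1 - 326.2 = 153.9 m^3/ha
PAI = 153.9 / 7 = 21.99 m^3/ha/year

21.99


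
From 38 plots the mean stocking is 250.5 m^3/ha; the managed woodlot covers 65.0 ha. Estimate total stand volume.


Formula: Total Volume = Mean Volume per ha * Total Area
Total Volume = 250.5 m^3/ha * 65.0 ha
Total Volume = 16283 m^3

16283


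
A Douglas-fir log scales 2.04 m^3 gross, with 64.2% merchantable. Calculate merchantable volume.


Formula: MV = V_total * (merchantable_pct / 100)
Merchantable fraction = 64.2% / 100 = 0.642
MV = 2.04 m^3 * 0.642 = 1.31 m^3

1.31


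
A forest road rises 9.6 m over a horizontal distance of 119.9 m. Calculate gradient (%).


Formula: Gradient = rise / run * 100
Gradient = 9.6 / 119.9 * 100 = 8.0%

8.0


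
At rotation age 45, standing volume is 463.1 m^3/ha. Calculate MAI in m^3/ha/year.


Formula: MAI = Total Volume / Stand Age
MAI = 463.1 m^3/ha / 45 years
MAI = 10.29 m^3/ha/year

10.29


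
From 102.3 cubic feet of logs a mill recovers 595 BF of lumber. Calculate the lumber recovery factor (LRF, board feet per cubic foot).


Formula: LRF = Lumber Output (BF) / Log Input (ft^3)
LRF = 595 BF / 102.3 ft^3
LRF = 5.82 BF/ft^3

5.82


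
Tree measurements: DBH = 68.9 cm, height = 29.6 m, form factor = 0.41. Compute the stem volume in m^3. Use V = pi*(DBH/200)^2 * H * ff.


Formula: V = pi * (DBH/200)^2 * H * ff
Radius = DBH/200 = 68.9/200 = 0.3445 m
Radius^2 = 0.3445^2 = 0.11868025 m^2
V = pi * 0.11868025 * 29.6 * 0.41
V = 4.525 m^3

4.525


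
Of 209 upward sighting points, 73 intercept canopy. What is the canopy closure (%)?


Formula: Canopy closure = covered points / total points * 100
Closure = 73 / 209 * 100
Closure = 0.3493 * 100 = 34.9%

34.9


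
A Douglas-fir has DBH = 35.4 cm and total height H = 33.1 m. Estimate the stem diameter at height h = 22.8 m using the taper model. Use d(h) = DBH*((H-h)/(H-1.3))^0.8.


Taper: d(h) = DBH * ((H - h) / (H - 1.3))^0.8
Numerator = H - h = 33.1 - 22.8 = 10.3 m
Denominator = H - 1.3 = 33.1 - 1.3 = 31.8 m
Ratio = 10.3 / 31.8 = 0.3239
d = 35.4 * 0.3239^0.8 = 14.4 cm

14.4


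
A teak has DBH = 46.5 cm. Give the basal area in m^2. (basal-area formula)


Formula: BA = pi * (DBH/2)^2 / 10000  (cm^2 to m^2)
Radius = DBH/2 = 46.5/2 = 23.25 cm
BA = pi * 23.25^2 / 10000
   = 1698.2272 cm^2 / 10000
   = 0.1698 m^2

0.1698


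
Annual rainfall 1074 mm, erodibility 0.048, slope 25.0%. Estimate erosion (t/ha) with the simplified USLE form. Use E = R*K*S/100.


Formula: E = R * K * S / 100  (simplified USLE)
R * K = 1074 * 0.048 = 51.552
E = 51.552 * 25.0 / 100 = 12.89 t/ha

12.89


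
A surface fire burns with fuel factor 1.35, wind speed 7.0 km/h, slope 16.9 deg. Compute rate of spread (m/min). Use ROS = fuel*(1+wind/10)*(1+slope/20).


Formula: ROS = fuel * (1 + wind/10) * (1 + slope/20)
Wind factor = 1 + 7.0/10 = 1.7
Slope factor = 1 + 16.9/20 = 1.845
ROS = 1.35 * 1.7 * 1.845 = 4.23 m/min

4.23


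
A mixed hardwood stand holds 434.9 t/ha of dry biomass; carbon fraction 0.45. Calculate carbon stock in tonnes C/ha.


Formula: Carbon Stock = Biomass * Carbon Fraction
C = 434.9 t/ha * 0.45
C = 195.7 t C/ha

195.7


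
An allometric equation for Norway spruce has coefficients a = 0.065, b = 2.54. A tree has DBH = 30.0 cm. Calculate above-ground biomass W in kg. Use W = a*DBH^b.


Formula: W = a * DBH^b  (allometric power law)
DBH^b = 30.0^2.54 = 5647.9129
W = 0.065 * 5647.9129 = 367.1 kg

367.1


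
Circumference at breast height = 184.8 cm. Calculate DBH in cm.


Formula: DBH = C / pi
DBH = 184.8 / pi
pi = 3.14159...
DBH = 58.8 cm

58.8


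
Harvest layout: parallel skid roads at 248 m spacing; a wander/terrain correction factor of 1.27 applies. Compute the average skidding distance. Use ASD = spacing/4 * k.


Formula: ASD = (spacing / 4) * correction
Uncorrected distance = spacing / 4 = 248 / 4 = 62 m
ASD = 62 * 1.27 = 79 m

79


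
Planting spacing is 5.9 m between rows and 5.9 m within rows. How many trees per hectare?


Formula: TPH = 10000 m^2/ha / (spacing_x * spacing_y)
Area per tree = 5.9 m * 5.9 m = 34.81 m^2
TPH = 10000 / 34.81 = 287 trees/ha

287


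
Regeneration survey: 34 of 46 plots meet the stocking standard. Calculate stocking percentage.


Formula: Stocking % = stocked plots / total plots * 100
Stocking = 34 / 46 * 100
Stocking = 0.7391 * 100 = 73.9%

73.9


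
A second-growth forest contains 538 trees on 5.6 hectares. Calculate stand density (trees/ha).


Formula: Stand Density = N_trees / Area_ha
Density = 538 trees / 5.6 ha
Density = 96 trees/ha

96


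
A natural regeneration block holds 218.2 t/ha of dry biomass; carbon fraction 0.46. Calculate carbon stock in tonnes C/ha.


Formula: Carbon Stock = Biomass * Carbon Fraction
C = 218.2 t/ha * 0.46
C = 100.4 t C/ha

100.4


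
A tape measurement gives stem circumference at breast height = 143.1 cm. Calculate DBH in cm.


Formula: DBH = C / pi
DBH = 143.1 / pi
pi = 3.14159...
DBH = 45.6 cm

45.6


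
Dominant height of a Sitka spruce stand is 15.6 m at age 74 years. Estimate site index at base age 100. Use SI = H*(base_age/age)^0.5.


Formula: SI = H_dom * (base_age / age)^0.5
Age ratio = 100 / 74 = 1.35135
sqrt(age_ratio) = 1.16248
SI = 15.6 * 1.16248 = 18.1 m

18.1


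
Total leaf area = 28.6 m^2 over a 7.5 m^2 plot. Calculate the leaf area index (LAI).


Formula: LAI = total leaf area / ground area  (dimensionless)
LAI = 28.6 m^2 / 7.5 m^2
LAI = 3.81

3.81


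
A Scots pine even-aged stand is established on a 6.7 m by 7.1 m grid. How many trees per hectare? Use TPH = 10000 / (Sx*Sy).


Formula: TPH = 10000 m^2/ha / (spacing_x * spacing_y)
Area per tree = 6.7 m * 7.1 m = 47.57 m^2
TPH = 10000 / 47.57 = 210 trees/ha

210


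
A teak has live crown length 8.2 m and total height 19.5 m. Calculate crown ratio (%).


Formula: Crown Ratio = (Crown Length / Total Height) * 100
CR = (8.2 m / 19.5 m) * 100
CR = 0.4205 * 100 = 42.1%

42.1


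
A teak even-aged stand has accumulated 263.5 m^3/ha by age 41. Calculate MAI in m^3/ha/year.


Formula: MAI = Total Volume / Stand Age
MAI = 263.5 m^3/ha / 41 years
MAI = 6.43 m^3/ha/year

6.43


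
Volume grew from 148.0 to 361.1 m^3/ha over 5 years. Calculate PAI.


Formula: PAI = (V_T2 - V_T1) / (T2 - T1)
Volume increment = 361.1 - 148.0 = 213.1 m^3/ha
PAI = 213.1 / 5 = 42.62 m^3/ha/year

42.62


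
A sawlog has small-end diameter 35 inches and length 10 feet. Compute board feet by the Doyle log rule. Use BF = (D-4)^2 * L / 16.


Doyle: BF = (D - 4)^2 * L / 16
Adjusted diameter = 35 - 4 = 31 in
(D-4)^2 = 31^2 = 961
BF = 961 * 10 / 16 = 601 BF

601


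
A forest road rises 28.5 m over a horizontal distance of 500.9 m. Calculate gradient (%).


Formula: Gradient = rise / run * 100
Gradient = 28.5 / 500.9 * 100 = 5.7%

5.7


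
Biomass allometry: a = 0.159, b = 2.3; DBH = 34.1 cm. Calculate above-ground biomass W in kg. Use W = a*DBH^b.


Formula: W = a * DBH^b  (allometric power law)
DBH^b = 34.1^2.3 = 3352.2398
W = 0.159 * 3352.2398 = 533.0 kg

533.0


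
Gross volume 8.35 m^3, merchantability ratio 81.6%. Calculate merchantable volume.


Formula: MV = V_total * (merchantable_pct / 100)
Merchantable fraction = 81.6% / 100 = 0.816
MV = 8.35 m^3 * 0.816 = 6.814 m^3

6.814


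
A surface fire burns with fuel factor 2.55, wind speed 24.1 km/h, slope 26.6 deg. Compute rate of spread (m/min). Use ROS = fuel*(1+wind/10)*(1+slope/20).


Formula: ROS = fuel * (1 + wind/10) * (1 + slope/20)
Wind factor = 1 + 24.1/10 = 3.41
Slope factor = 1 + 26.6/20 = 2.33
ROS = 2.55 * 3.41 * 2.33 = 20.26 m/min

20.26


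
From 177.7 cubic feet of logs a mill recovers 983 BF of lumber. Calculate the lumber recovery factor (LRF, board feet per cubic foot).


Formula: LRF = Lumber Output (BF) / Log Input (ft^3)
LRF = 983 BF / 177.7 ft^3
LRF = 5.53 BF/ft^3

5.53


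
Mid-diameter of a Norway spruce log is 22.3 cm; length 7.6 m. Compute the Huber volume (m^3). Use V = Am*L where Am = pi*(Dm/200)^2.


Huber: V = Am * L,  Am = pi*(Dm/200)^2
Am = pi*(22.3/200)^2 = 0.039057 m^2
V = 0.039057*7.6 = 0.2968 m^3

0.2968


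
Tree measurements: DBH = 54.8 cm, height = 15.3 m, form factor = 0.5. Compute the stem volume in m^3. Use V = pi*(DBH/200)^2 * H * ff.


Formula: V = pi * (DBH/200)^2 * H * ff
Radius = DBH/200 = 54.8/200 = 0.274 m
Radius^2 = 0.274^2 = 0.075076 m^2
V = pi * 0.075076 * 15.3 * 0.5
V = 1.804 m^3

1.804


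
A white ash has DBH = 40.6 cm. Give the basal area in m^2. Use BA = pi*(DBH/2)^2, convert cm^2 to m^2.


Formula: BA = pi * (DBH/2)^2 / 10000  (cm^2 to m^2)
Radius = DBH/2 = 40.6/2 = 20.3 cm
BA = pi * 20.3^2 / 10000
   = 1294.6189 cm^2 / 10000
   = 0.1295 m^2

0.1295


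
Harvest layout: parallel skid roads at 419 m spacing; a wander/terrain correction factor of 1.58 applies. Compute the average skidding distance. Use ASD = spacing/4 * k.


Formula: ASD = (spacing / 4) * correction
Uncorrected distance = spacing / 4 = 419 / 4 = 104.75 m
ASD = 104.75 * 1.58 = 166 m

166


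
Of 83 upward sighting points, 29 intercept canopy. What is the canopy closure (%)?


Formula: Canopy closure = covered points / total points * 100
Closure = 29 / 83 * 100
Closure = 0.3494 * 100 = 34.9%

34.9


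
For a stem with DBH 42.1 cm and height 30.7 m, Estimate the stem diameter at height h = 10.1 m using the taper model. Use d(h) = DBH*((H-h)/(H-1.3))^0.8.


Taper: d(h) = DBH * ((H - h) / (H - 1.3))^0.8
Numerator = H - h = 30.7 - 10.1 = 20.6 m
Denominator = H - 1.3 = 30.7 - 1.3 = 29.4 m
Ratio = 20.6 / 29.4 = 0.70068
d = 42.1 * 0.70068^0.8 = 31.7 cm

31.7


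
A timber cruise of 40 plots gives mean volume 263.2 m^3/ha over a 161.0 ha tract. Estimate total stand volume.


Formula: Total Volume = Mean Volume per ha * Total Area
Total Volume = 263.2 m^3/ha * 161.0 ha
Total Volume = 42375 m^3

42375


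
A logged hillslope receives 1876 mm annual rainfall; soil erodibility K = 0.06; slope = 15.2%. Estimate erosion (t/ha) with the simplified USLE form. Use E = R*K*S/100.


Formula: E = R * K * S / 100  (simplified USLE)
R * K = 1876 * 0.06 = 112.56
E = 112.56 * 15.2 / 100 = 17.11 t/ha

17.11


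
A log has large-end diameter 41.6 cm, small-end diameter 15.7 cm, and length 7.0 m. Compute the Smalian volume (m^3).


Smalian: V = (A1 + A2)/2 * L,  A = pi*(D/200)^2
A1 = pi*(41.6/200)^2 = 0.135918 m^2
A2 = pi*(15.7/200)^2 = 0.019359 m^2
V = (0.135918+0.019359)/2*7.0 = 0.5435 m^3

0.5435


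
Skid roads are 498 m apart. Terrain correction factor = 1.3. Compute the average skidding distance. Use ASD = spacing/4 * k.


Formula: ASD = (spacing / 4) * correction
Uncorrected distance = spacing / 4 = 498 / 4 = 124.5 m
ASD = 124.5 * 1.3 = 162 m

162


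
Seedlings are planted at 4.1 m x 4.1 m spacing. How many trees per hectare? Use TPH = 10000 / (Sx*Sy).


Formula: TPH = 10000 m^2/ha / (spacing_x * spacing_y)
Area per tree = 4.1 m * 4.1 m = 16.81 m^2
TPH = 10000 / 16.81 = 595 trees/ha

595


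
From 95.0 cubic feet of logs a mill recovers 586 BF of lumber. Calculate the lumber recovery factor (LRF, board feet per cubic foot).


Formula: LRF = Lumber Output (BF) / Log Input (ft^3)
LRF = 586 BF / 95.0 ft^3
LRF = 6.17 BF/ft^3

6.17


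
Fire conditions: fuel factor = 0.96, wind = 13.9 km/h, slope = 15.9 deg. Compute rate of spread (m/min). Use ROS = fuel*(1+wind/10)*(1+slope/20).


Formula: ROS = fuel * (1 + wind/10) * (1 + slope/20)
Wind factor = 1 + 13.9/10 = 2.39
Slope factor = 1 + 15.9/20 = 1.795
ROS = 0.96 * 2.39 * 1.795 = 4.12 m/min

4.12


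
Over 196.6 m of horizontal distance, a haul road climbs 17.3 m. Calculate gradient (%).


Formula: Gradient = rise / run * 100
Gradient = 17.3 / 196.6 * 100 = 8.8%

8.8


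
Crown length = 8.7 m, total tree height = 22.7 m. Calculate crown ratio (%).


Formula: Crown Ratio = (Crown Length / Total Height) * 100
CR = (8.7 m / 22.7 m) * 100
CR = 0.3833 * 100 = 38.3%

38.3


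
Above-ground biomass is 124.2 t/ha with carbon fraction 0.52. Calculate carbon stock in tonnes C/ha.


Formula: Carbon Stock = Biomass * Carbon Fraction
C = 124.2 t/ha * 0.52
C = 64.6 t C/ha

64.6


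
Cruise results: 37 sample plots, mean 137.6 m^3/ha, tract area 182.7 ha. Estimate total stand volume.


Formula: Total Volume = Mean Volume per ha * Total Area
Total Volume = 137.6 m^3/ha * 182.7 ha
Total Volume = 25140 m^3

25140


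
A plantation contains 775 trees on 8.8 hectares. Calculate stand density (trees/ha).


Formula: Stand Density = N_trees / Area_ha
Density = 775 trees / 8.8 ha
Density = 88 trees/ha

88


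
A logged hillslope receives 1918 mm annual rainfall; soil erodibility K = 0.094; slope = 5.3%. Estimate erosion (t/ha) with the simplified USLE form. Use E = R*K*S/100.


Formula: E = R * K * S / 100  (simplified USLE)
R * K = 1918 * 0.094 = 180.292
E = 180.292 * 5.3 / 100 = 9.56 t/ha

9.56


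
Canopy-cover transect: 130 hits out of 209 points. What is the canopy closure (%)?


Formula: Canopy closure = covered points / total points * 100
Closure = 130 / 209 * 100
Closure = 0.622 * 100 = 62.2%

62.2


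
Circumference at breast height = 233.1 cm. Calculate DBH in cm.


Formula: DBH = C / pi
DBH = 233.1 / pi
pi = 3.14159...
DBH = 74.2 cm

74.2


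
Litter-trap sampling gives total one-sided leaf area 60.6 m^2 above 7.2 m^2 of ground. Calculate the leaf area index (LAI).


Formula: LAI = total leaf area / ground area  (dimensionless)
LAI = 60.6 m^2 / 7.2 m^2
LAI = 8.42

8.42


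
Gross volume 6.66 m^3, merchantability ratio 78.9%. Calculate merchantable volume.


Formula: MV = V_total * (merchantable_pct / 100)
Merchantable fraction = 78.9% / 100 = 0.789
MV = 6.66 m^3 * 0.789 = 5.255 m^3

5.255


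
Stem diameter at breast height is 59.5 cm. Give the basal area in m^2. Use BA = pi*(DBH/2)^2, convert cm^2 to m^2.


Formula: BA = pi * (DBH/2)^2 / 10000  (cm^2 to m^2)
Radius = DBH/2 = 59.5/2 = 29.75 cm
BA = pi * 29.75^2 / 10000
   = 2780.5058 cm^2 / 10000
   = 0.2781 m^2

0.2781


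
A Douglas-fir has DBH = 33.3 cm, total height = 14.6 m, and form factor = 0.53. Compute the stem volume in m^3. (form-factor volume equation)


Formula: V = pi * (DBH/200)^2 * H * ff
Radius = DBH/200 = 33.3/200 = 0.1665 m
Radius^2 = 0.1665^2 = 0.02772225 m^2
V = pi * 0.02772225 * 14.6 * 0.53
V = 0.674 m^3

0.674


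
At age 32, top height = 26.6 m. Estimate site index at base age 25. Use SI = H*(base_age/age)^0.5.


Formula: SI = H_dom * (base_age / age)^0.5
Age ratio = 25 / 32 = 0.78125
sqrt(age_ratio) = 0.88388
SI = 26.6 * 0.88388 = 23.5 m

23.5


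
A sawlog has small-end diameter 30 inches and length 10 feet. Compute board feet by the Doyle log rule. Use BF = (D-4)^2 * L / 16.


Doyle: BF = (D - 4)^2 * L / 16
Adjusted diameter = 30 - 4 = 26 in
(D-4)^2 = 26^2 = 676
BF = 676 * 10 / 16 = 423 BF

423


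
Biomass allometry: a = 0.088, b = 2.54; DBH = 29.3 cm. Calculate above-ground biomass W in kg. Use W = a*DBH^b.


Formula: W = a * DBH^b  (allometric power law)
DBH^b = 29.3^2.54 = 5319.1686
W = 0.088 * 5319.1686 = 468.1 kg

468.1


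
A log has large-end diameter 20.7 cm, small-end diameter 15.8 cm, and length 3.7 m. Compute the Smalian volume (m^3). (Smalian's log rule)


Smalian: V = (A1 + A2)/2 * L,  A = pi*(D/200)^2
A1 = pi*(20.7/200)^2 = 0.033654 m^2
A2 = pi*(15.8/200)^2 = 0.019607 m^2
V = (0.033654+0.019607)/2*3.7 = 0.0985 m^3

0.0985


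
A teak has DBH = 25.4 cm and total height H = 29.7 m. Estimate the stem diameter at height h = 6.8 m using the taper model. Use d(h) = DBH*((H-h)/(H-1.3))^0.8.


Taper: d(h) = DBH * ((H - h) / (H - 1.3))^0.8
Numerator = H - h = 29.7 - 6.8 = 22.9 m
Denominator = H - 1.3 = 29.7 - 1.3 = 28.4 m
Ratio = 22.9 / 28.4 = 0.80634
d = 25.4 * 0.80634^0.8 = 21.4 cm

21.4


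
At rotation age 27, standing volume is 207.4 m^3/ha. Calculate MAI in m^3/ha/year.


Formula: MAI = Total Volume / Stand Age
MAI = 207.4 m^3/ha / 27 years
MAI = 7.68 m^3/ha/year

7.68


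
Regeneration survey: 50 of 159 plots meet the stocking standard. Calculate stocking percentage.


Formula: Stocking % = stocked plots / total plots * 100
Stocking = 50 / 159 * 100
Stocking = 0.3145 * 100 = 31.4%

31.4


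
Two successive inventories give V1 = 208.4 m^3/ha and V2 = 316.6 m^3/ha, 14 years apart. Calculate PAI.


Formula: PAI = (V_T2 - V_T1) / (T2 - T1)
Volume increment = 316.6 - 208.4 = 108.2 m^3/ha
PAI = 108.2 / 14 = 7.73 m^3/ha/year

7.73


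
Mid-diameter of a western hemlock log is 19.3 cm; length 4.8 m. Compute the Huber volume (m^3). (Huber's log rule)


Huber: V = Am * L,  Am = pi*(Dm/200)^2
Am = pi*(19.3/200)^2 = 0.029255 m^2
V = 0.029255*4.8 = 0.1404 m^3

0.1404


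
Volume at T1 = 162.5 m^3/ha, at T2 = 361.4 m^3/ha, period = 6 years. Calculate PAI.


Formula: PAI = (V_T2 - V_T1) / (T2 - T1)
Volume increment = 361.4 - 162.5 = 198.9 m^3/ha
PAI = 198.9 / 6 = 33.15 m^3/ha/year

33.15


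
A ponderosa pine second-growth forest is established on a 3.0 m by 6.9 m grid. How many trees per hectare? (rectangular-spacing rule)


Formula: TPH = 10000 m^2/ha / (spacing_x * spacing_y)
Area per tree = 3.0 m * 6.9 m = 20.7 m^2
TPH = 10000 / 20.7 = 483 trees/ha

483


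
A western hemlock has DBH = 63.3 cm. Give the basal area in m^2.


Formula: BA = pi * (DBH/2)^2 / 10000  (cm^2 to m^2)
Radius = DBH/2 = 63.3/2 = 31.65 cm
BA = pi * 31.65^2 / 10000
   = 3147.004 cm^2 / 10000
   = 0.3147 m^2

0.3147


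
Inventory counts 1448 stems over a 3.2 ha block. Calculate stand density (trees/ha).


Formula: Stand Density = N_trees / Area_ha
Density = 1448 trees / 3.2 ha
Density = 453 trees/ha

453


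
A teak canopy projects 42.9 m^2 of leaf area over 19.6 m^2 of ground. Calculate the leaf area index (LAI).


Formula: LAI = total leaf area / ground area  (dimensionless)
LAI = 42.9 m^2 / 19.6 m^2
LAI = 2.19

2.19


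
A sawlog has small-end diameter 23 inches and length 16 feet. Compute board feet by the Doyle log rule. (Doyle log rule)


Doyle: BF = (D - 4)^2 * L / 16
Adjusted diameter = 23 - 4 = 19 in
(D-4)^2 = 19^2 = 361
BF = 361 * 16 / 16 = 361 BF

361


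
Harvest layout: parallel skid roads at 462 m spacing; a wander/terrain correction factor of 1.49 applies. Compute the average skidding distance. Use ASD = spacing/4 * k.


Formula: ASD = (spacing / 4) * correction
Uncorrected distance = spacing / 4 = 462 / 4 = 115.5 m
ASD = 115.5 * 1.49 = 172 m

172


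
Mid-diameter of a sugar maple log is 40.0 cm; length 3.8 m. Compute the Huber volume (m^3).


Huber: V = Am * L,  Am = pi*(Dm/200)^2
Am = pi*(40.0/200)^2 = 0.125664 m^2
V = 0.125664*3.8 = 0.4775 m^3

0.4775


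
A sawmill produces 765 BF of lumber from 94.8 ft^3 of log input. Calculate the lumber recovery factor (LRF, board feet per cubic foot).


Formula: LRF = Lumber Output (BF) / Log Input (ft^3)
LRF = 765 BF / 94.8 ft^3
LRF = 8.07 BF/ft^3

8.07


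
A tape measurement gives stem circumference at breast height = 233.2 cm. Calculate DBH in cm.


Formula: DBH = C / pi
DBH = 233.2 / pi
pi = 3.14159...
DBH = 74.2 cm

74.2


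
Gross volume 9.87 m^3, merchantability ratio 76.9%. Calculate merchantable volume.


Formula: MV = V_total * (merchantable_pct / 100)
Merchantable fraction = 76.9% / 100 = 0.769
MV = 9.87 m^3 * 0.769 = 7.59 m^3

7.59


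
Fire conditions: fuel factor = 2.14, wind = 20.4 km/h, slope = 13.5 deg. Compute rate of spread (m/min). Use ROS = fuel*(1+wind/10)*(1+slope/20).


Formula: ROS = fuel * (1 + wind/10) * (1 + slope/20)
Wind factor = 1 + 20.4/10 = 3.04
Slope factor = 1 + 13.5/20 = 1.675
ROS = 2.14 * 3.04 * 1.675 = 10.9 m/min

10.9


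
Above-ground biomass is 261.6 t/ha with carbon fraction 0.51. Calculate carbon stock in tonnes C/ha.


Formula: Carbon Stock = Biomass * Carbon Fraction
C = 261.6 t/ha * 0.51
C = 133.4 t C/ha

133.4


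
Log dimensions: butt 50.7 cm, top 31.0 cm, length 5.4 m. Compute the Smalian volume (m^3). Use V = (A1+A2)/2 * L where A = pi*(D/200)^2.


Smalian: V = (A1 + A2)/2 * L,  A = pi*(D/200)^2
A1 = pi*(50.7/200)^2 = 0.201886 m^2
A2 = pi*(31.0/200)^2 = 0.075477 m^2
V = (0.201886+0.075477)/2*5.4 = 0.7489 m^3

0.7489


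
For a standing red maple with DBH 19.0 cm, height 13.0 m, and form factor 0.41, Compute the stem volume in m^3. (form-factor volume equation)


Formula: V = pi * (DBH/200)^2 * H * ff
Radius = DBH/200 = 19.0/200 = 0.095 m
Radius^2 = 0.095^2 = 0.009025 m^2
V = pi * 0.009025 * 13.0 * 0.41
V = 0.151 m^3

0.151


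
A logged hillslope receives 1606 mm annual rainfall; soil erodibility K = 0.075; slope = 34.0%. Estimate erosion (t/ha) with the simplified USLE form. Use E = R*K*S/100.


Formula: E = R * K * S / 100  (simplified USLE)
R * K = 1606 * 0.075 = 120.45
E = 120.45 * 34.0 / 100 = 40.95 t/ha

40.95


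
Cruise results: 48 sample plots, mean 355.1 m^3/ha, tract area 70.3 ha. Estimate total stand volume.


Formula: Total Volume = Mean Volume per ha * Total Area
Total Volume = 355.1 m^3/ha * 70.3 ha
Total Volume = 24964 m^3

24964


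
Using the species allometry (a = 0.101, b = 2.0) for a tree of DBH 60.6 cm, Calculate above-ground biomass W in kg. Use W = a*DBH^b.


Formula: W = a * DBH^b  (allometric power law)
DBH^b = 60.6^2.0 = 3672.36
W = 0.101 * 3672.36 = 370.9 kg

370.9


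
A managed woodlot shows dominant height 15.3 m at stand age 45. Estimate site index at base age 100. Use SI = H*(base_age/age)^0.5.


Formula: SI = H_dom * (base_age / age)^0.5
Age ratio = 100 / 45 = 2.22222
sqrt(age_ratio) = 1.49071
SI = 15.3 * 1.49071 = 22.8 m

22.8


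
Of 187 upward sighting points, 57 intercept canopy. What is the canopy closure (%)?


Formula: Canopy closure = covered points / total points * 100
Closure = 57 / 187 * 100
Closure = 0.3048 * 100 = 30.5%

30.5


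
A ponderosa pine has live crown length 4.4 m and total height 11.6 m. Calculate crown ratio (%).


Formula: Crown Ratio = (Crown Length / Total Height) * 100
CR = (4.4 m / 11.6 m) * 100
CR = 0.3793 * 100 = 37.9%

37.9


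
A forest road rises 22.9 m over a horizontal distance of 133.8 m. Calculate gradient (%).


Formula: Gradient = rise / run * 100
Gradient = 22.9 / 133.8 * 100 = 17.1%

17.1


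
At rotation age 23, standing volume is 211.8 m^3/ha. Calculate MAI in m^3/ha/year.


Formula: MAI = Total Volume / Stand Age
MAI = 211.8 m^3/ha / 23 years
MAI = 9.21 m^3/ha/year

9.21


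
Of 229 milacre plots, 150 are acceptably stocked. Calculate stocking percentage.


Formula: Stocking % = stocked plots / total plots * 100
Stocking = 150 / 229 * 100
Stocking = 0.655 * 100 = 65.5%

65.5


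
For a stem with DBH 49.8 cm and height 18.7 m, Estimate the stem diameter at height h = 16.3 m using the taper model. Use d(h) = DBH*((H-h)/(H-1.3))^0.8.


Taper: d(h) = DBH * ((H - h) / (H - 1.3))^0.8
Numerator = H - h = 18.7 - 16.3 = 2.4 m
Denominator = H - 1.3 = 18.7 - 1.3 = 17.4 m
Ratio = 2.4 / 17.4 = 0.13793
d = 49.8 * 0.13793^0.8 = 10.2 cm

10.2


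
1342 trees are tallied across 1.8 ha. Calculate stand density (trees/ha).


Formula: Stand Density = N_trees / Area_ha
Density = 1342 trees / 1.8 ha
Density = 746 trees/ha

746


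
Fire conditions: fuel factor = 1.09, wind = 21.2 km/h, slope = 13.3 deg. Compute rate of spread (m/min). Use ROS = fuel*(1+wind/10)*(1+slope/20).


Formula: ROS = fuel * (1 + wind/10) * (1 + slope/20)
Wind factor = 1 + 21.2/10 = 3.12
Slope factor = 1 + 13.3/20 = 1.665
ROS = 1.09 * 3.12 * 1.665 = 5.66 m/min

5.66


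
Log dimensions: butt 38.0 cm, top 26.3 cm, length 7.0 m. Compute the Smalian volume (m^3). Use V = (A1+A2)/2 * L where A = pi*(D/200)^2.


Smalian: V = (A1 + A2)/2 * L,  A = pi*(D/200)^2
A1 = pi*(38.0/200)^2 = 0.113411 m^2
A2 = pi*(26.3/200)^2 = 0.054325 m^2
V = (0.113411+0.054325)/2*7.0 = 0.5871 m^3

0.5871


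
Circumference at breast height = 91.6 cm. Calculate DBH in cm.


Formula: DBH = C / pi
DBH = 91.6 / pi
pi = 3.14159...
DBH = 29.2 cm

29.2


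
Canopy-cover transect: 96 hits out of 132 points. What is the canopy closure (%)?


Formula: Canopy closure = covered points / total points * 100
Closure = 96 / 132 * 100
Closure = 0.7273 * 100 = 72.7%

72.7


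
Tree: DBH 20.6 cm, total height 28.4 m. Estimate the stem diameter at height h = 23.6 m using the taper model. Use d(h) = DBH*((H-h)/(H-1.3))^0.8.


Taper: d(h) = DBH * ((H - h) / (H - 1.3))^0.8
Numerator = H - h = 28.4 - 23.6 = 4.8 m
Denominator = H - 1.3 = 28.4 - 1.3 = 27.1 m
Ratio = 4.8 / 27.1 = 0.17712
d = 20.6 * 0.17712^0.8 = 5.2 cm

5.2


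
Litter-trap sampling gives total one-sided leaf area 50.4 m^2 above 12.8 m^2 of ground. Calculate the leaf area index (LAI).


Formula: LAI = total leaf area / ground area  (dimensionless)
LAI = 50.4 m^2 / 12.8 m^2
LAI = 3.94

3.94


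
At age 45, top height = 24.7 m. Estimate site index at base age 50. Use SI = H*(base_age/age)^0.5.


Formula: SI = H_dom * (base_age / age)^0.5
Age ratio = 50 / 45 = 1.11111
sqrt(age_ratio) = 1.05409
SI = 24.7 * 1.05409 = 26.0 m

26.0


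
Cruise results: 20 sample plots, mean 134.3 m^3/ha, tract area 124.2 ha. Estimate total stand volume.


Formula: Total Volume = Mean Volume per ha * Total Area
Total Volume = 134.3 m^3/ha * 124.2 ha
Total Volume = 16680 m^3

16680


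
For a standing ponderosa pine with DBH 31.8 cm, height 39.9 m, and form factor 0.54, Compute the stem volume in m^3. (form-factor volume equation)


Formula: V = pi * (DBH/200)^2 * H * ff
Radius = DBH/200 = 31.8/200 = 0.159 m
Radius^2 = 0.159^2 = 0.025281 m^2
V = pi * 0.025281 * 39.9 * 0.54
V = 1.711 m^3

1.711


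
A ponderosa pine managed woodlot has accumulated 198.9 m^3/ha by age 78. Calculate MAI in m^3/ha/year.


Formula: MAI = Total Volume / Stand Age
MAI = 198.9 m^3/ha / 78 years
MAI = 2.55 m^3/ha/year

2.55


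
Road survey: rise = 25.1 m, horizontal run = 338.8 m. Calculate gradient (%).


Formula: Gradient = rise / run * 100
Gradient = 25.1 / 338.8 * 100 = 7.4%

7.4


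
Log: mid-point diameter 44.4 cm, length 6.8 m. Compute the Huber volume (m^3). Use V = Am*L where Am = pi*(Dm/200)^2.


Huber: V = Am * L,  Am = pi*(Dm/200)^2
Am = pi*(44.4/200)^2 = 0.15483 m^2
V = 0.15483*6.8 = 1.0528 m^3

1.0528


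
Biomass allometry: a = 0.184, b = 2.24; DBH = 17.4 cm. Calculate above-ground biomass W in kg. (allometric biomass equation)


Formula: W = a * DBH^b  (allometric power law)
DBH^b = 17.4^2.24 = 600.9389
W = 0.184 * 600.9389 = 110.6 kg

110.6


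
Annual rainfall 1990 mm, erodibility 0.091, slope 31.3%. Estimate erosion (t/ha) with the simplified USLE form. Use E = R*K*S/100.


Formula: E = R * K * S / 100  (simplified USLE)
R * K = 1990 * 0.091 = 181.09
E = 181.09 * 31.3 / 100 = 56.68 t/ha

56.68


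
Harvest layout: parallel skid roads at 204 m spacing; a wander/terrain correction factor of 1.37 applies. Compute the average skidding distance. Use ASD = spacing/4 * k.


Formula: ASD = (spacing / 4) * correction
Uncorrected distance = spacing / 4 = 204 / 4 = 51 m
ASD = 51 * 1.37 = 70 m

70


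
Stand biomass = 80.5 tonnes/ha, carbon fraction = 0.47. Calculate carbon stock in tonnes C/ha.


Formula: Carbon Stock = Biomass * Carbon Fraction
C = 80.5 t/ha * 0.47
C = 37.8 t C/ha

37.8


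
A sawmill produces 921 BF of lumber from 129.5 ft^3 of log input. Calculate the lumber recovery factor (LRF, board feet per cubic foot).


Formula: LRF = Lumber Output (BF) / Log Input (ft^3)
LRF = 921 BF / 129.5 ft^3
LRF = 7.11 BF/ft^3

7.11


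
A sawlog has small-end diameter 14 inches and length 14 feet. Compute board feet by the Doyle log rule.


Doyle: BF = (D - 4)^2 * L / 16
Adjusted diameter = 14 - 4 = 10 in
(D-4)^2 = 10^2 = 100
BF = 100 * 14 / 16 = 88 BF

88


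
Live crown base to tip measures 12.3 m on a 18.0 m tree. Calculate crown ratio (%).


Formula: Crown Ratio = (Crown Length / Total Height) * 100
CR = (12.3 m / 18.0 m) * 100
CR = 0.6833 * 100 = 68.3%

68.3


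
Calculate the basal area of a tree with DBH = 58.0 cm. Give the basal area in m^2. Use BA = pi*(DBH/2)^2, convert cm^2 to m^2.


Formula: BA = pi * (DBH/2)^2 / 10000  (cm^2 to m^2)
Radius = DBH/2 = 58.0/2 = 29.0 cm
BA = pi * 29.0^2 / 10000
   = 2642.0794 cm^2 / 10000
   = 0.2642 m^2

0.2642


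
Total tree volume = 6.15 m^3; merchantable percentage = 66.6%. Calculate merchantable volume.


Formula: MV = V_total * (merchantable_pct / 100)
Merchantable fraction = 66.6% / 100 = 0.666
MV = 6.15 m^3 * 0.666 = 4.096 m^3

4.096


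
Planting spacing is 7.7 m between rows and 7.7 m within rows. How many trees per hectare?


Formula: TPH = 10000 m^2/ha / (spacing_x * spacing_y)
Area per tree = 7.7 m * 7.7 m = 59.29 m^2
TPH = 10000 / 59.29 = 169 trees/ha

169


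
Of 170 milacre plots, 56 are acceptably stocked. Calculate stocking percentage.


Formula: Stocking % = stocked plots / total plots * 100
Stocking = 56 / 170 * 100
Stocking = 0.3294 * 100 = 32.9%

32.9


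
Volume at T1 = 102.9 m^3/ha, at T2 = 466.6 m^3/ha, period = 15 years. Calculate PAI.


Formula: PAI = (V_T2 - V_T1) / (T2 - T1)
Volume increment = 466.6 - 102.9 = 363.7 m^3/ha
PAI = 363.7 / 15 = 24.25 m^3/ha/year

24.25


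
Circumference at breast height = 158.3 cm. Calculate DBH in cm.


Formula: DBH = C / pi
DBH = 158.3 / pi
pi = 3.14159...
DBH = 50.4 cm

50.4


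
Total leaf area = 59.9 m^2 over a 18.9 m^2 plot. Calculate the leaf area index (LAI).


Formula: LAI = total leaf area / ground area  (dimensionless)
LAI = 59.9 m^2 / 18.9 m^2
LAI = 3.17

3.17


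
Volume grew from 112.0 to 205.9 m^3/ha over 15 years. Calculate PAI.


Formula: PAI = (V_T2 - V_T1) / (T2 - T1)
Volume increment = 205.9 - 112.0 = 93.9 m^3/ha
PAI = 93.9 / 15 = 6.26 m^3/ha/year

6.26


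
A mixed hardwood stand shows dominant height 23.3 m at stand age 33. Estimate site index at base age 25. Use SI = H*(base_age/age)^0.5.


Formula: SI = H_dom * (base_age / age)^0.5
Age ratio = 25 / 33 = 0.75758
sqrt(age_ratio) = 0.87039
SI = 23.3 * 0.87039 = 20.3 m

20.3


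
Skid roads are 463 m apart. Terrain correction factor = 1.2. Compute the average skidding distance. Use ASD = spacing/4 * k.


Formula: ASD = (spacing / 4) * correction
Uncorrected distance = spacing / 4 = 463 / 4 = 115.75 m
ASD = 115.75 * 1.2 = 139 m

139


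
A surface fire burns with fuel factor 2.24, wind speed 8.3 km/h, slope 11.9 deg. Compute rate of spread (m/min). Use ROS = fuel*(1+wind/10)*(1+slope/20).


Formula: ROS = fuel * (1 + wind/10) * (1 + slope/20)
Wind factor = 1 + 8.3/10 = 1.83
Slope factor = 1 + 11.9/20 = 1.595
ROS = 2.24 * 1.83 * 1.595 = 6.54 m/min

6.54


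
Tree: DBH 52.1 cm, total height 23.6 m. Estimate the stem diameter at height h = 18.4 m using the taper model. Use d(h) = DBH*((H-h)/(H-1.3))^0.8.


Taper: d(h) = DBH * ((H - h) / (H - 1.3))^0.8
Numerator = H - h = 23.6 - 18.4 = 5.2 m
Denominator = H - 1.3 = 23.6 - 1.3 = 22.3 m
Ratio = 5.2 / 22.3 = 0.23318
d = 52.1 * 0.23318^0.8 = 16.3 cm

16.3


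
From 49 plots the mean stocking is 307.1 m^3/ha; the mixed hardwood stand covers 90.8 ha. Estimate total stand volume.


Formula: Total Volume = Mean Volume per ha * Total Area
Total Volume = 307.1 m^3/ha * 90.8 ha
Total Volume = 27885 m^3

27885


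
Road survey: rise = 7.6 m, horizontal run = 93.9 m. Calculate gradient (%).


Formula: Gradient = rise / run * 100
Gradient = 7.6 / 93.9 * 100 = 8.1%

8.1


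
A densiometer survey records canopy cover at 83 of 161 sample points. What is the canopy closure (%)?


Formula: Canopy closure = covered points / total points * 100
Closure = 83 / 161 * 100
Closure = 0.5155 * 100 = 51.6%

51.6


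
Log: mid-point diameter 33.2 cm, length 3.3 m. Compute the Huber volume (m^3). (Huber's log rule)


Huber: V = Am * L,  Am = pi*(Dm/200)^2
Am = pi*(33.2/200)^2 = 0.08657 m^2
V = 0.08657*3.3 = 0.2857 m^3

0.2857


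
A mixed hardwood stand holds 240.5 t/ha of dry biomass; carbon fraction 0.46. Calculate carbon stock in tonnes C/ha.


Formula: Carbon Stock = Biomass * Carbon Fraction
C = 240.5 t/ha * 0.46
C = 110.6 t C/ha

110.6


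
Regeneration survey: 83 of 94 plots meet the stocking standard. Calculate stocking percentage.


Formula: Stocking % = stocked plots / total plots * 100
Stocking = 83 / 94 * 100
Stocking = 0.883 * 100 = 88.3%

88.3
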